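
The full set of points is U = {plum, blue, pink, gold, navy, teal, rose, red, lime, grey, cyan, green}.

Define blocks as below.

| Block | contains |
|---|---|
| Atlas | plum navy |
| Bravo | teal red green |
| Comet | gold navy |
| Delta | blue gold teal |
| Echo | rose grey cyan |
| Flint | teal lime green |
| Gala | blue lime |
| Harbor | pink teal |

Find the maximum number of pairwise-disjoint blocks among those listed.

Bravo, Comet, Echo, Gala are pairwise disjoint (Bravo={teal,red,green}; Comet={gold,navy}; Echo={rose,grey,cyan}; Gala={blue,lime}).
Every remaining block overlaps one of these, and no 5 of the listed blocks are pairwise disjoint, so 4 is the maximum.

4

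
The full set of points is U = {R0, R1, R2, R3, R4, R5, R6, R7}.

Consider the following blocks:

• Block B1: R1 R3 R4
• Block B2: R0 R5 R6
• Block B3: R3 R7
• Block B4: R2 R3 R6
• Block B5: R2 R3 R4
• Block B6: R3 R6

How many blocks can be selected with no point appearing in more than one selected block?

2

B1, B2 are pairwise disjoint (B1={R1,R3,R4}; B2={R0,R5,R6}).
Every remaining block overlaps one of these, and no 3 of the listed blocks are pairwise disjoint, so 2 is the maximum.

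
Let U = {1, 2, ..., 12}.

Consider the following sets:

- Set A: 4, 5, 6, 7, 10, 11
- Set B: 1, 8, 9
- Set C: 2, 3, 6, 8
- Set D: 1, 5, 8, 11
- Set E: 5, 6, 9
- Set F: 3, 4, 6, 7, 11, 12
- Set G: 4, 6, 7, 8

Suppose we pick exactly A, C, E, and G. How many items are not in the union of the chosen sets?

2

Union of A, C, E, G = {2, 3, 4, 5, 6, 7, 8, 9, 10, 11}.
Not covered: 1, 12 — 2 items.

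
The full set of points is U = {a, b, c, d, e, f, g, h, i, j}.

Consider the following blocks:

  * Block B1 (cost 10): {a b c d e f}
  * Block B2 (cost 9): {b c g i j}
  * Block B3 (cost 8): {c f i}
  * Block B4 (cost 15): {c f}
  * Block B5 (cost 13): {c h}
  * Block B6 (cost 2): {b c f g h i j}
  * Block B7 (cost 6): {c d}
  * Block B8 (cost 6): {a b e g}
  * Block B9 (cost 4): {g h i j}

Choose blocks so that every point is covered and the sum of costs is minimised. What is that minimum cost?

12

B1, B6 together cover every point (B1 ∪ B6 = {a, b, c, d, e, f, g, h, i, j}); total cost 10 + 2 = 12.
The greedy pick B6, B8, B7 costs 14; no covering selection beats 12.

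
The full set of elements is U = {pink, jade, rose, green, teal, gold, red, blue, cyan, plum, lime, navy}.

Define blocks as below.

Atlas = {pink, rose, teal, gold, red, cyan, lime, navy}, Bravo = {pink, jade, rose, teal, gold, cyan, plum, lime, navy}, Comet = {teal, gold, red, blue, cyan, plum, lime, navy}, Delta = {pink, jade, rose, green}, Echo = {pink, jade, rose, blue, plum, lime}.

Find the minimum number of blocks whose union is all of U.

2

Comet and Delta together: Comet ∪ Delta = {pink, jade, rose, green, teal, gold, red, blue, cyan, plum, lime, navy} — every element is covered.
No single block has all 12 elements (the largest, Bravo, has 9), so 2 is optimal.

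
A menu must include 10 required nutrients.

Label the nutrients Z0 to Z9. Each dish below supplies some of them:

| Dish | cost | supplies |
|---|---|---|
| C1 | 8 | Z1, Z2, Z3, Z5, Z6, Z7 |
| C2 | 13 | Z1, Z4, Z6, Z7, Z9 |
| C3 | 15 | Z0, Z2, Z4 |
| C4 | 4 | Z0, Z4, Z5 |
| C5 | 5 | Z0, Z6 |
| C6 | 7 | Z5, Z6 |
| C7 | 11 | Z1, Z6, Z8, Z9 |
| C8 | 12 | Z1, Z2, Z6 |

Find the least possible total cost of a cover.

C1, C4, C7 together cover every nutrient (C1 ∪ C4 ∪ C7 = {Z0, Z1, Z2, Z3, Z4, Z5, Z6, Z7, Z8, Z9}); total cost 8 + 4 + 11 = 23.
No covering selection has total cost below 23.

23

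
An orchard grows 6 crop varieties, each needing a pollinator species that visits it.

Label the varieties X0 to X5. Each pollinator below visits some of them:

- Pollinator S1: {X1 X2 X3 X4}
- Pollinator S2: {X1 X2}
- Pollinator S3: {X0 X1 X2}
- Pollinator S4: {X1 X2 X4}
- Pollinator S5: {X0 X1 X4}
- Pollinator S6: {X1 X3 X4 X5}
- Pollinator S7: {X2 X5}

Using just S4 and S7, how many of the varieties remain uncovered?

Union of S4, S7 = {X1, X2, X4, X5}.
Not covered: X0, X3 — 2 varieties.

2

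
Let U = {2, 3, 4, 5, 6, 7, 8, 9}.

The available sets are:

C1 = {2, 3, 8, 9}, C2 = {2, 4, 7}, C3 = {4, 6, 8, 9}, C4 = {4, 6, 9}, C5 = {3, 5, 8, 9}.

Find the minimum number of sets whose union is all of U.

C2 and C3 and C5 together: C2 ∪ C3 ∪ C5 = {2, 3, 4, 5, 6, 7, 8, 9} — every point is covered.
Only C5 contains 5, so C5 is forced; the remaining 4 points need at least 2 more sets (each remaining set adds at most 3) — so at least 3 sets are needed, and 3 is optimal.

3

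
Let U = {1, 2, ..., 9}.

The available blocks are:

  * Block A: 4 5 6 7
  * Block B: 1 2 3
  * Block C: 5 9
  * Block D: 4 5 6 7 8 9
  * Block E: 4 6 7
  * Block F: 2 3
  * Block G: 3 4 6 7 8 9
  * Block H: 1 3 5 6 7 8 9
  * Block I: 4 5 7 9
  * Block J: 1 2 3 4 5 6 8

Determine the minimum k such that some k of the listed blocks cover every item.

Take {G, J}. Their union is {1, 2, 3, 4, 5, 6, 7, 8, 9}, which is all 9 items.
No single block has all 9 items (the largest, H, has 7), so 2 is optimal.

2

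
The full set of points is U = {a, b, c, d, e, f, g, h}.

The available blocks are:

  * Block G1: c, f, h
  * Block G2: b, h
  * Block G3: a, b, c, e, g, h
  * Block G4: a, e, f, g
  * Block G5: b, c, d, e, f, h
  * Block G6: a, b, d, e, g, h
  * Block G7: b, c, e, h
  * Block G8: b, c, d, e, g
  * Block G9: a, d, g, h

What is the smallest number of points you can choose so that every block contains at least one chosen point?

T = {e, h} meets every block (each contains at least one member of T), and |T| = 2.
The blocks G2, G4 are pairwise disjoint, so any hitting set needs a separate point for each — at least 2. Hence 2 is optimal.

2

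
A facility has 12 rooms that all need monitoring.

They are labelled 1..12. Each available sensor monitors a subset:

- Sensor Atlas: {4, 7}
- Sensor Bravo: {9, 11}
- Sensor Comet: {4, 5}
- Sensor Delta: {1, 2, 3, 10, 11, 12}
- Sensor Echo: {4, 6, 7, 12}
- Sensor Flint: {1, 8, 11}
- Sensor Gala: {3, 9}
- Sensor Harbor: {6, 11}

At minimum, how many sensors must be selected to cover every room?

5

Take {Bravo, Comet, Delta, Echo, Flint}. Their union is {1, 2, 3, 4, 5, 6, 7, 8, 9, 10, 11, 12}, which is all 12 rooms.
No 4 of the 8 sensors cover everything (all 70 combinations miss at least one room), so 5 is optimal.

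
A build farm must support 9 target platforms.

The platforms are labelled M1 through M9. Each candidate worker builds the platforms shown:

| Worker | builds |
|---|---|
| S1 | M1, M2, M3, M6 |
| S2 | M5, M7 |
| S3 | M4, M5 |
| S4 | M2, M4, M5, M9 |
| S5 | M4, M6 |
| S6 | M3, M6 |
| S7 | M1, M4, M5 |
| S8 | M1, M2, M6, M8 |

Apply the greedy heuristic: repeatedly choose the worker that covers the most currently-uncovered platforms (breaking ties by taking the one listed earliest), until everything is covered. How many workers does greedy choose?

Greedy: pick S1 (covers 4 new) → pick S4 (covers 3 new) → pick S2 (covers 1 new) → pick S8 (covers 1 new). Total picks: 4.

4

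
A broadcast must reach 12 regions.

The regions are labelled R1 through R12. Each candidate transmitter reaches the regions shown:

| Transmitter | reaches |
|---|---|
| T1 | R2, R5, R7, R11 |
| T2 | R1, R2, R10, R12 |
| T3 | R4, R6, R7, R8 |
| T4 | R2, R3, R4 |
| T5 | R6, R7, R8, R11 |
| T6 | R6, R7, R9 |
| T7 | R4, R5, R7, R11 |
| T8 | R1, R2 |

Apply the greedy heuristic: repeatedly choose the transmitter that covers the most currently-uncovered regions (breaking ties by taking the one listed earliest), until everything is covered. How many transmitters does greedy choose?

Greedy: pick T1 (covers 4 new) → pick T2 (covers 3 new) → pick T3 (covers 3 new) → pick T4 (covers 1 new) → pick T6 (covers 1 new). Total picks: 5.

5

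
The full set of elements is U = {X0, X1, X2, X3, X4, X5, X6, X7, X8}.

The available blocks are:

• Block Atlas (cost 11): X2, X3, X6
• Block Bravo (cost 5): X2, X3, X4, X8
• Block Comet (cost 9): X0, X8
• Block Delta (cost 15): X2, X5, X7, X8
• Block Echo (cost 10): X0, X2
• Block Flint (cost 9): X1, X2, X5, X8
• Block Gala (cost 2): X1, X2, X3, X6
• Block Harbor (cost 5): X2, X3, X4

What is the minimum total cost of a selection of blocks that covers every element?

31

Comet, Delta, Gala, Harbor together cover every element (Comet ∪ Delta ∪ Gala ∪ Harbor = {X0, X1, X2, X3, X4, X5, X6, X7, X8}); total cost 9 + 15 + 2 + 5 = 31.
No covering selection has total cost below 31.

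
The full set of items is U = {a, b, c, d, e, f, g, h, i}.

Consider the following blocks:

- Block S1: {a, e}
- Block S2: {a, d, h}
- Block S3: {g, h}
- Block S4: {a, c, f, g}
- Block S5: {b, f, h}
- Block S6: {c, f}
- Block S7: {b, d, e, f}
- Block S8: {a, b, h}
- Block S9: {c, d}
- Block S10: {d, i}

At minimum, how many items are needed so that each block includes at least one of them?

4

The 4 items {d, e, f, h} hit every block.
The blocks S1, S3, S6, S10 are pairwise disjoint, so any hitting set needs a separate item for each — at least 4. Hence 4 is optimal.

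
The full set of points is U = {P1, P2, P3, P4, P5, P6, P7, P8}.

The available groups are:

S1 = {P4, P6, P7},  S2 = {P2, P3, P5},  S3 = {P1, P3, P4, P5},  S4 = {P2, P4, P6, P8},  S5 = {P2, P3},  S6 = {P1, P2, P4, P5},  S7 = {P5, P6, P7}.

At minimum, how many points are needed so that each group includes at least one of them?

Take H = {P2, P5, P6}. Each listed group contains at least one of these, so H is a hitting set of size 3.
No choice of 2 points meets every group, so 3 is the minimum.

3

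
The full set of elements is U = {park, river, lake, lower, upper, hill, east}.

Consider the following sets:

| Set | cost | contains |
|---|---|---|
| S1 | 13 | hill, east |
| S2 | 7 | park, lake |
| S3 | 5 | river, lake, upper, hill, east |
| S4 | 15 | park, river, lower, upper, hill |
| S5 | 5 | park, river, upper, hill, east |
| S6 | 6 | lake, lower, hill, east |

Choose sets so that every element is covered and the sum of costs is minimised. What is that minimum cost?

11

S5, S6 together cover every element (S5 ∪ S6 = {park, river, lake, lower, upper, hill, east}); total cost 5 + 6 = 11.
The greedy pick S3, S5, S6 costs 16; no covering selection beats 11.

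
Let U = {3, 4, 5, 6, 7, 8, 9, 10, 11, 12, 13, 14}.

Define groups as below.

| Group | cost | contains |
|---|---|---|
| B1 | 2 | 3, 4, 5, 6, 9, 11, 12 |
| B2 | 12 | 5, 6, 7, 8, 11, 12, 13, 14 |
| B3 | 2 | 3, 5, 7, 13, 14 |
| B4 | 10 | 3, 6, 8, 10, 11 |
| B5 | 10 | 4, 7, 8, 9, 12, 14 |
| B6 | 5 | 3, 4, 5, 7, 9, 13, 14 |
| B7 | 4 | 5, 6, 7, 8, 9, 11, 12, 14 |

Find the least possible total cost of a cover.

B1, B3, B4 together cover every point (B1 ∪ B3 ∪ B4 = {3, 4, 5, 6, 7, 8, 9, 10, 11, 12, 13, 14}); total cost 2 + 2 + 10 = 14.
The greedy pick B1, B3, B7, B4 costs 18; no covering selection beats 14.

14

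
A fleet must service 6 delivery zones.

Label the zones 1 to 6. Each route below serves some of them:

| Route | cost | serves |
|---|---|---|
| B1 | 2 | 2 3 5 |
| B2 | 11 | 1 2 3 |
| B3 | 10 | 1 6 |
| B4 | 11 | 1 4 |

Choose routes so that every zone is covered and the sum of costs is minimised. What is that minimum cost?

B1, B3, B4 together cover every zone (B1 ∪ B3 ∪ B4 = {1, 2, 3, 4, 5, 6}); total cost 2 + 10 + 11 = 23.
No covering selection has total cost below 23.

23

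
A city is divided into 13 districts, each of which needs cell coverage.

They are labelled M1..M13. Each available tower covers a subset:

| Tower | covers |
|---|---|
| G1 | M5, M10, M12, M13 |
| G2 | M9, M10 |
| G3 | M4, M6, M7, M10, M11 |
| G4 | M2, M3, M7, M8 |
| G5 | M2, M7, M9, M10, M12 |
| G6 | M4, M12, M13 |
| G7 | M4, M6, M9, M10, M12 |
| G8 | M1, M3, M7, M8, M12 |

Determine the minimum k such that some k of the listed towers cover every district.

4

G1 and G3 and G5 and G8 together: G1 ∪ G3 ∪ G5 ∪ G8 = {M1, M2, M3, M4, M5, M6, M7, M8, M9, M10, M11, M12, M13} — every district is covered.
Only G1 contains M5, so G1 is forced; the remaining 9 districts need at least 3 more towers (each remaining tower adds at most 4) — so at least 4 towers are needed, and 4 is optimal.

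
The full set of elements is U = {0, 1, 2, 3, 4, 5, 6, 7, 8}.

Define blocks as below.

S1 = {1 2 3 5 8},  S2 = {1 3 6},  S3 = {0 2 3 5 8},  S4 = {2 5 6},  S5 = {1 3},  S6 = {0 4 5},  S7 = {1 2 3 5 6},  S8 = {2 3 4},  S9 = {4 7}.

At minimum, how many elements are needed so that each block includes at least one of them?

3

Take H = {1, 4, 5}. Each listed block contains at least one of these, so H is a hitting set of size 3.
The blocks S4, S5, S9 are pairwise disjoint, so any hitting set needs a separate element for each — at least 3. Hence 3 is optimal.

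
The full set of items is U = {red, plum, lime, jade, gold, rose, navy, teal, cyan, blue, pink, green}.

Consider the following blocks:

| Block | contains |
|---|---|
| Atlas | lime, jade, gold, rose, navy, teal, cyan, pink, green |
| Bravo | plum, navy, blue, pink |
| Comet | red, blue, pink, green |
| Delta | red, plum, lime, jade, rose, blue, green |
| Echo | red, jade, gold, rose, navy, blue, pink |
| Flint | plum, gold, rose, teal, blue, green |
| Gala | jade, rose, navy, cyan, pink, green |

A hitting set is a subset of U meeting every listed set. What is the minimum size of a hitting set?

The 2 items {rose, pink} hit every block.
No single item lies in every block, so at least 2 are needed and 2 is optimal.

2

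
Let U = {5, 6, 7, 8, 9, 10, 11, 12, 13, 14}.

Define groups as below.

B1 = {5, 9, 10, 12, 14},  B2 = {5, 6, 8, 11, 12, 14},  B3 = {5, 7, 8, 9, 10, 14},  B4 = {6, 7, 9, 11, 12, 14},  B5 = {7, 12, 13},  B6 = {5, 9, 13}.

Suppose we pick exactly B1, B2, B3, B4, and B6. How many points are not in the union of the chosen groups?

Union of B1, B2, B3, B4, B6 = {5, 6, 7, 8, 9, 10, 11, 12, 13, 14} — that's every point, so 0 are uncovered.

0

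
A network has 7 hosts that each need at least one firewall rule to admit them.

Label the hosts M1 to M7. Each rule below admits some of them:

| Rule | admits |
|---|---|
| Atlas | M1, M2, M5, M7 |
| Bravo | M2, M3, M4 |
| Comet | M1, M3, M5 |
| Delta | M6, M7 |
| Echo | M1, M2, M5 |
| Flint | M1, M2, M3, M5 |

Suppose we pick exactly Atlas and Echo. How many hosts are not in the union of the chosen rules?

Union of Atlas, Echo = {M1, M2, M5, M7}.
Not covered: M3, M4, M6 — 3 hosts.

3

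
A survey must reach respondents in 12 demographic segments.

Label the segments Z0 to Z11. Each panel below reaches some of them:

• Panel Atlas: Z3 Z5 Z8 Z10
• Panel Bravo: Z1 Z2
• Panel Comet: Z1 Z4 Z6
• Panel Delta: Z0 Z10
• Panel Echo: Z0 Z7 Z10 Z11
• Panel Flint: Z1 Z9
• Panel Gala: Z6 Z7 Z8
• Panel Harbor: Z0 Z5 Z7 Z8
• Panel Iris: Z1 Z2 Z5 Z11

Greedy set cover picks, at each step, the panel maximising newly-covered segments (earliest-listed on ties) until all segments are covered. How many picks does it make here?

Greedy: pick Atlas (covers 4 new) → pick Comet (covers 3 new) → pick Echo (covers 3 new) → pick Bravo (covers 1 new) → pick Flint (covers 1 new). Total picks: 5.

5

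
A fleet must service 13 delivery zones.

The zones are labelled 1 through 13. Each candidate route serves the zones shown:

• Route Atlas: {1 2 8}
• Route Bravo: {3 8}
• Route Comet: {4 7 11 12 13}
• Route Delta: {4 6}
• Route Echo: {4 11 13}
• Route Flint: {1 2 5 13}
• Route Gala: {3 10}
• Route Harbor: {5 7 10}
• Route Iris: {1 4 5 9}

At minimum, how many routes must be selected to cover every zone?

5

Take {Atlas, Comet, Delta, Gala, Iris}. Their union is {1, 2, 3, 4, 5, 6, 7, 8, 9, 10, 11, 12, 13}, which is all 13 zones.
No 4 of the 9 routes cover everything (all 126 combinations miss at least one zone), so 5 is optimal.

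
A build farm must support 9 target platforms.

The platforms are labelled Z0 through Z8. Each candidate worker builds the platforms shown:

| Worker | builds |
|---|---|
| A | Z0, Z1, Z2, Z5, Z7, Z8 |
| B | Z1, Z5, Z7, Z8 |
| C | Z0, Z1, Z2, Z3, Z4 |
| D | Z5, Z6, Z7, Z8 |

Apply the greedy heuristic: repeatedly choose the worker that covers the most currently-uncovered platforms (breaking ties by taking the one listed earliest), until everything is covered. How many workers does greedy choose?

Greedy: pick A (covers 6 new) → pick C (covers 2 new) → pick D (covers 1 new). Total picks: 3.
(The true minimum cover uses only 2 workers, so greedy is not optimal here.)

3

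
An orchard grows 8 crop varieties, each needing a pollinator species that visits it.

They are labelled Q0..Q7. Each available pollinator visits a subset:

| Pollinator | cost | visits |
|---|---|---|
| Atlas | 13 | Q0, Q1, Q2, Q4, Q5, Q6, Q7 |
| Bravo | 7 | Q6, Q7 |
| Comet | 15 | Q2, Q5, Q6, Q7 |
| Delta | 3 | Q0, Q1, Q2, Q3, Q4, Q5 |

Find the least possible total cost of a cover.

10

Bravo, Delta together cover every variety (Bravo ∪ Delta = {Q0, Q1, Q2, Q3, Q4, Q5, Q6, Q7}); total cost 7 + 3 = 10.
No covering selection has total cost below 10.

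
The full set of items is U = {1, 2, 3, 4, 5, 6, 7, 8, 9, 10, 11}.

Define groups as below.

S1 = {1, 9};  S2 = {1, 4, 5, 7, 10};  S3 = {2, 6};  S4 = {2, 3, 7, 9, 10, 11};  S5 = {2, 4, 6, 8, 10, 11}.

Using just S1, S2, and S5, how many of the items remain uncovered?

1

Union of S1, S2, S5 = {1, 2, 4, 5, 6, 7, 8, 9, 10, 11}.
Not covered: 3 — 1 item.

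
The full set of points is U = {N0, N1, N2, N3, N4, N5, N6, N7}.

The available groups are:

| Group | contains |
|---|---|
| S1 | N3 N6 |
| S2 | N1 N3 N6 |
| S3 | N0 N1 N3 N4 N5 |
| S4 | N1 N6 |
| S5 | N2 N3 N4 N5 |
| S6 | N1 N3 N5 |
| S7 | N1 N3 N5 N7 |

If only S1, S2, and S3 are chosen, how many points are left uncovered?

2

Union of S1, S2, S3 = {N0, N1, N3, N4, N5, N6}.
Not covered: N2, N7 — 2 points.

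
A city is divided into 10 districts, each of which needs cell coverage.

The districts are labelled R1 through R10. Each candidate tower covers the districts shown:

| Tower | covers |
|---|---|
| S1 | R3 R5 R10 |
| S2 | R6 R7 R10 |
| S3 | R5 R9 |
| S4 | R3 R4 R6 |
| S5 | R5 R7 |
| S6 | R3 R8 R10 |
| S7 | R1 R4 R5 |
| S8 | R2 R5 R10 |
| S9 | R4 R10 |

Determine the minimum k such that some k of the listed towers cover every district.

Take {S2, S3, S6, S7, S8}. Their union is {R1, R2, R3, R4, R5, R6, R7, R8, R9, R10}, which is all 10 districts.
No 4 of the 9 towers cover everything (all 126 combinations miss at least one district), so 5 is optimal.

5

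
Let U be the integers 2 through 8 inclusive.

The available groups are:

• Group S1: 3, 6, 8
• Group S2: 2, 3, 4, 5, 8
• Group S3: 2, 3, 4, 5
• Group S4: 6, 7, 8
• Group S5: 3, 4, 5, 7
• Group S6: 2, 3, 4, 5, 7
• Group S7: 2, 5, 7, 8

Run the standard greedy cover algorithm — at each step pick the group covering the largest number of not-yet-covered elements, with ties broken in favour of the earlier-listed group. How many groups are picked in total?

2

Greedy: pick S2 (covers 5 new) → pick S4 (covers 2 new). Total picks: 2.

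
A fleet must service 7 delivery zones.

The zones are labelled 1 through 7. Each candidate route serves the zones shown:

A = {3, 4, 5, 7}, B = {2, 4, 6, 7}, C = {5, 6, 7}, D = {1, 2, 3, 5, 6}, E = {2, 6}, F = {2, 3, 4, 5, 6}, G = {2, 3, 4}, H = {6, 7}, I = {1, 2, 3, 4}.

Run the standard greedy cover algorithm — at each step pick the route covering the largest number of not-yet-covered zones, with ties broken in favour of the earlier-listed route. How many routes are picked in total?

2

Greedy: pick D (covers 5 new) → pick A (covers 2 new). Total picks: 2.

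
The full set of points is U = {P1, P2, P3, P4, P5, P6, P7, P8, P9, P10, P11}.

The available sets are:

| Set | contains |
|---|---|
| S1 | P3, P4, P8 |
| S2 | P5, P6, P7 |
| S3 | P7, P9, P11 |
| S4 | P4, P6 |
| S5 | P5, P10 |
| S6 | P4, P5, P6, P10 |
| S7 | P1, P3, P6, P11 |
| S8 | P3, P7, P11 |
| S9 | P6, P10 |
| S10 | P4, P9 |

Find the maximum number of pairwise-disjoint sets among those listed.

3

S1, S3, S5 are pairwise disjoint (S1={P3,P4,P8}; S3={P7,P9,P11}; S5={P5,P10}).
Every remaining set overlaps one of these, and no 4 of the listed sets are pairwise disjoint, so 3 is the maximum.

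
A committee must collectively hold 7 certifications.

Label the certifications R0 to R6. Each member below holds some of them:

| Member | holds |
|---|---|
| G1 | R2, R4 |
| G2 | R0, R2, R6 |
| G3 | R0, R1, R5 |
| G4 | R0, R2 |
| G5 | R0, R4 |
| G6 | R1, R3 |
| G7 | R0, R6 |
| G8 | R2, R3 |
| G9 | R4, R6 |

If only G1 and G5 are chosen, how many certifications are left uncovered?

4

Union of G1, G5 = {R0, R2, R4}.
Not covered: R1, R3, R5, R6 — 4 certifications.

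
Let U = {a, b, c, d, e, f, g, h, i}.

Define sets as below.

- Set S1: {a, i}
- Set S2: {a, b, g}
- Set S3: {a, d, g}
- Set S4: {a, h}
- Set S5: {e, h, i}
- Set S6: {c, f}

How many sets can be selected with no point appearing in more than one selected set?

3

S3, S5, S6 are pairwise disjoint (S3={a,d,g}; S5={e,h,i}; S6={c,f}).
Every remaining set overlaps one of these, and no 4 of the listed sets are pairwise disjoint, so 3 is the maximum.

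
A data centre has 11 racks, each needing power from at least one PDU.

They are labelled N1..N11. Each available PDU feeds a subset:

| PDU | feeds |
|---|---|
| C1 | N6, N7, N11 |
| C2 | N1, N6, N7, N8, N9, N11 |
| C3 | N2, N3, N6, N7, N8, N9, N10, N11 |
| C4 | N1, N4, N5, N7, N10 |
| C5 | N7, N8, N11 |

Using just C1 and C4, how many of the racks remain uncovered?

4

Union of C1, C4 = {N1, N4, N5, N6, N7, N10, N11}.
Not covered: N2, N3, N8, N9 — 4 racks.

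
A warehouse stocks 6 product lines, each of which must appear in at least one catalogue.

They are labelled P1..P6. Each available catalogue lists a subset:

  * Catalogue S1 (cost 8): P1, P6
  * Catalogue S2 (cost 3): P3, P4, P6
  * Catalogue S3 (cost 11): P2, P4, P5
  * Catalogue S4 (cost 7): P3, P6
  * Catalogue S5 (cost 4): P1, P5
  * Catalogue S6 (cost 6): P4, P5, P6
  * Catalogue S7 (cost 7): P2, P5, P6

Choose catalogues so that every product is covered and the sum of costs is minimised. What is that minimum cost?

S2, S5, S7 together cover every product (S2 ∪ S5 ∪ S7 = {P1, P2, P3, P4, P5, P6}); total cost 3 + 4 + 7 = 14.
No covering selection has total cost below 14.

14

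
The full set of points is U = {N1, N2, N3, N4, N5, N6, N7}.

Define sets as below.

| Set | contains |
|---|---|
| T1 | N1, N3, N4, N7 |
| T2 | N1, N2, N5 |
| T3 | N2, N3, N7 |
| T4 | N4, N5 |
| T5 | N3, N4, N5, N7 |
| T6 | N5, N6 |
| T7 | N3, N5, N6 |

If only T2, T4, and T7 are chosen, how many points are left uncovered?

1

Union of T2, T4, T7 = {N1, N2, N3, N4, N5, N6}.
Not covered: N7 — 1 point.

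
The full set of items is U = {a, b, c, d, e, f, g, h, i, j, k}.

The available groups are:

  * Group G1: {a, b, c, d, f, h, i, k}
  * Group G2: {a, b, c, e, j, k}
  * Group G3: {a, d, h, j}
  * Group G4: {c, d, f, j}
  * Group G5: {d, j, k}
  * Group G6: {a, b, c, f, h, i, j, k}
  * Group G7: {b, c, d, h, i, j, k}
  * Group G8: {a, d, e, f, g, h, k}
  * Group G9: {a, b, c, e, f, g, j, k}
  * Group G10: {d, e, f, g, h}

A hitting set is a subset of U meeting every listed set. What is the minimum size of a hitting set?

2

Take T = {d, k}. Each listed group contains at least one of these, so T is a hitting set of size 2.
No single item lies in every group, so at least 2 are needed and 2 is optimal.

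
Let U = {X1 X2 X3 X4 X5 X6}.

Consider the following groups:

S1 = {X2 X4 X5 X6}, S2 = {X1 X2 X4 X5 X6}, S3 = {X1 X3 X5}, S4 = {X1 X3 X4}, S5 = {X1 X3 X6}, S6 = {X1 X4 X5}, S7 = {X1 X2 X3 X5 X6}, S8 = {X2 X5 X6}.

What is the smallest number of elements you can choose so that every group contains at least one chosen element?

Take H = {X3, X5}. Each listed group contains at least one of these, so H is a hitting set of size 2.
The groups S4, S8 are pairwise disjoint, so any hitting set needs a separate element for each — at least 2. Hence 2 is optimal.

2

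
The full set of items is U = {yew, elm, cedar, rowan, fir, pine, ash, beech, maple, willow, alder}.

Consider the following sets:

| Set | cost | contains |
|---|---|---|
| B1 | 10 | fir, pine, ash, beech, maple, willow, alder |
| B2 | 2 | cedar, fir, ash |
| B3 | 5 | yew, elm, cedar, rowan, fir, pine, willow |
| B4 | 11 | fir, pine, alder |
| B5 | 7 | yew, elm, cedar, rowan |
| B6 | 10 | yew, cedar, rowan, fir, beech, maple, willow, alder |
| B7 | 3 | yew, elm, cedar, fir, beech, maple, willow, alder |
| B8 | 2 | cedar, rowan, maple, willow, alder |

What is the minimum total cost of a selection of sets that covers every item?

10

B2, B3, B7 together cover every item (B2 ∪ B3 ∪ B7 = {yew, elm, cedar, rowan, fir, pine, ash, beech, maple, willow, alder}); total cost 2 + 5 + 3 = 10.
The greedy pick B7, B2, B8, B3 costs 12; no covering selection beats 10.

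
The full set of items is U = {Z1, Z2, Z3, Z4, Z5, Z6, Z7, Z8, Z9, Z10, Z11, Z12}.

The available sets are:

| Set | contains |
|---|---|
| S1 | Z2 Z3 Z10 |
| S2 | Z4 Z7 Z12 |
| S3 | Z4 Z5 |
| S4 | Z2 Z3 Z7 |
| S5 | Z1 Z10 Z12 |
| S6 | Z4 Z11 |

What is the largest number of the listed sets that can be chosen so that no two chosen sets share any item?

3

S4, S5, S6 are pairwise disjoint (S4={Z2,Z3,Z7}; S5={Z1,Z10,Z12}; S6={Z4,Z11}).
Every remaining set overlaps one of these, and no 4 of the listed sets are pairwise disjoint, so 3 is the maximum.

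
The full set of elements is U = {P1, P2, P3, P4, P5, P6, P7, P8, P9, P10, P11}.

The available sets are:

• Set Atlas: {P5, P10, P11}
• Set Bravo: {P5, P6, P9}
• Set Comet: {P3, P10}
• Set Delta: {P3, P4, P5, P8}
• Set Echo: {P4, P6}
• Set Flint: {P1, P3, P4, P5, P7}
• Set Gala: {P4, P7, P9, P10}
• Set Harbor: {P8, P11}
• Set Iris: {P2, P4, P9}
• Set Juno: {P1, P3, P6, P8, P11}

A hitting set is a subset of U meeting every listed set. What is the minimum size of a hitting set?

The 4 elements {P3, P6, P9, P11} hit every set.
No choice of 3 elements meets every set, so 4 is the minimum.

4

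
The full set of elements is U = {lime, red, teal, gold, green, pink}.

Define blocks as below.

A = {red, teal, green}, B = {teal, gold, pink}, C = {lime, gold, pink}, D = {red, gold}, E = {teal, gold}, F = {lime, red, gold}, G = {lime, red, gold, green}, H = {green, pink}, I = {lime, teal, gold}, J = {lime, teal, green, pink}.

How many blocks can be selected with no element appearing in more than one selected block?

2

F, H are pairwise disjoint (F={lime,red,gold}; H={green,pink}).
Every remaining block overlaps one of these, and no 3 of the listed blocks are pairwise disjoint, so 2 is the maximum.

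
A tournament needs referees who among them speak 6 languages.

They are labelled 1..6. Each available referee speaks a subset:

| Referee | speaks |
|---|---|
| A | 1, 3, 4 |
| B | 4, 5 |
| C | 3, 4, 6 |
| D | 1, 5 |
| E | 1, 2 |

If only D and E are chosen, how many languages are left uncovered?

Union of D, E = {1, 2, 5}.
Not covered: 3, 4, 6 — 3 languages.

3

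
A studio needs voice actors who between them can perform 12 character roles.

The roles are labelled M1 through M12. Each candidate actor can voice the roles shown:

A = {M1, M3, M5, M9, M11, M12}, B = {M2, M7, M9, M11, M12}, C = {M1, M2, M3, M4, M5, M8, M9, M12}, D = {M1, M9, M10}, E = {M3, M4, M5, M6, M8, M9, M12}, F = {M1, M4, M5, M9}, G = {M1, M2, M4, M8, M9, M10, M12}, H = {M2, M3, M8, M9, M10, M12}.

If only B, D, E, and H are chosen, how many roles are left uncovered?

0

Union of B, D, E, H = {M1, M2, M3, M4, M5, M6, M7, M8, M9, M10, M11, M12} — that's every role, so 0 are uncovered.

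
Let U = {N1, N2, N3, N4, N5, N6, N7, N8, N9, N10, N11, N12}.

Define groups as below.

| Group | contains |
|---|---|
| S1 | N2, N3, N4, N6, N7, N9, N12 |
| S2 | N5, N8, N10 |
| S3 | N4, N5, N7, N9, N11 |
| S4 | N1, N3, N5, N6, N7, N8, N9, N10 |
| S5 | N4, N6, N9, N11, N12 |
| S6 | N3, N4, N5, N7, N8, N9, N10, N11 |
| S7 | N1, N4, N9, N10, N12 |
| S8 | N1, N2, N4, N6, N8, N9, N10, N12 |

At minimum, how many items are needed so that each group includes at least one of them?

Take H = {N8, N9}. Each listed group contains at least one of these, so H is a hitting set of size 2.
The groups S1, S2 are pairwise disjoint, so any hitting set needs a separate item for each — at least 2. Hence 2 is optimal.

2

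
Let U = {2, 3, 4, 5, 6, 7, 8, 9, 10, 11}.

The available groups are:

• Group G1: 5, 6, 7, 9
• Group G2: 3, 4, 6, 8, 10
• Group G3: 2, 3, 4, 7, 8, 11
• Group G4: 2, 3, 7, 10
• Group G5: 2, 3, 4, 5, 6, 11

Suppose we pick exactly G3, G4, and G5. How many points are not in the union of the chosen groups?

1

Union of G3, G4, G5 = {2, 3, 4, 5, 6, 7, 8, 10, 11}.
Not covered: 9 — 1 point.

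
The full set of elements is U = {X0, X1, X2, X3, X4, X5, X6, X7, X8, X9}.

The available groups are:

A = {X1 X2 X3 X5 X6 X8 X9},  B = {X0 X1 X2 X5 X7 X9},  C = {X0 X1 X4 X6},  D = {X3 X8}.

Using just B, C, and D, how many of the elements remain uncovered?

Union of B, C, D = {X0, X1, X2, X3, X4, X5, X6, X7, X8, X9} — that's every element, so 0 are uncovered.

0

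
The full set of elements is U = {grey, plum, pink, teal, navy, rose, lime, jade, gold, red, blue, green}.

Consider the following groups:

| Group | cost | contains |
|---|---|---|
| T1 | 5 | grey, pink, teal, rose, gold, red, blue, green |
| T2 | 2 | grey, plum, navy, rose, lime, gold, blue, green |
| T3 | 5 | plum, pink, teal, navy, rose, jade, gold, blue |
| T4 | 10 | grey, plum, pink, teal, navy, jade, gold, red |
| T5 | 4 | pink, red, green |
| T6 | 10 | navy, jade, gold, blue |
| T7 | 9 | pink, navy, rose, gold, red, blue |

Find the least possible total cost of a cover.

T2, T3, T5 together cover every element (T2 ∪ T3 ∪ T5 = {grey, plum, pink, teal, navy, rose, lime, jade, gold, red, blue, green}); total cost 2 + 5 + 4 = 11.
The greedy pick T2, T1, T3 costs 12; no covering selection beats 11.

11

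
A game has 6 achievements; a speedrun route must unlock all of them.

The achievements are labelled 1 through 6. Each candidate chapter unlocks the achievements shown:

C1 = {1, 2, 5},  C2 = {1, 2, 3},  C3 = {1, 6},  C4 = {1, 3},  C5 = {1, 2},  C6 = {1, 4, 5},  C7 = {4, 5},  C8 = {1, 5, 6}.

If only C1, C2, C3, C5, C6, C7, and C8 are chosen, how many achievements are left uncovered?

0

Union of C1, C2, C3, C5, C6, C7, C8 = {1, 2, 3, 4, 5, 6} — that's every achievement, so 0 are uncovered.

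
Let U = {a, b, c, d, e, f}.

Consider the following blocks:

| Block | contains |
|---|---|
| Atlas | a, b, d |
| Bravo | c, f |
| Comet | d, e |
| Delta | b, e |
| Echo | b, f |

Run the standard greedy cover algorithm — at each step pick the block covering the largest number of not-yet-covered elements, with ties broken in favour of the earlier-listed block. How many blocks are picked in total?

Greedy: pick Atlas (covers 3 new) → pick Bravo (covers 2 new) → pick Comet (covers 1 new). Total picks: 3.

3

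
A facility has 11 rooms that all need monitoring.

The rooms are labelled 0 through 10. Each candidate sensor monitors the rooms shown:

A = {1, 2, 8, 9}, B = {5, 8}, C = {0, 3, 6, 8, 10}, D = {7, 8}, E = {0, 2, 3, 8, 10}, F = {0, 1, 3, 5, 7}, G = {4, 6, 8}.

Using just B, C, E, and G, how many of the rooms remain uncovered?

Union of B, C, E, G = {0, 2, 3, 4, 5, 6, 8, 10}.
Not covered: 1, 7, 9 — 3 rooms.

3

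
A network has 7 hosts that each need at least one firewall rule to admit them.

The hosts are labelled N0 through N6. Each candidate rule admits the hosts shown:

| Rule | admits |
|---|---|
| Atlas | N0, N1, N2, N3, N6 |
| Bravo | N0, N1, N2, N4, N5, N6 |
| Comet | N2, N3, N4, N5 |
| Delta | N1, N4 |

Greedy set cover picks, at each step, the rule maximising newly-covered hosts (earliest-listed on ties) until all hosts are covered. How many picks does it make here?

2

Greedy: pick Bravo (covers 6 new) → pick Atlas (covers 1 new). Total picks: 2.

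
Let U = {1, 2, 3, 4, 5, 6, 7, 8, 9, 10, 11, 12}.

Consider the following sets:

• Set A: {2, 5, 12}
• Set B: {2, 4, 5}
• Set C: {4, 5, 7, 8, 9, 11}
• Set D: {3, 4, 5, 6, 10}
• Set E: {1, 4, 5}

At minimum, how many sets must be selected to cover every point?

4

A and C and D and E together: A ∪ C ∪ D ∪ E = {1, 2, 3, 4, 5, 6, 7, 8, 9, 10, 11, 12} — every point is covered.
Only E contains 1, so E is forced; the remaining 9 points need at least 3 more sets (each remaining set adds at most 4) — so at least 4 sets are needed, and 4 is optimal.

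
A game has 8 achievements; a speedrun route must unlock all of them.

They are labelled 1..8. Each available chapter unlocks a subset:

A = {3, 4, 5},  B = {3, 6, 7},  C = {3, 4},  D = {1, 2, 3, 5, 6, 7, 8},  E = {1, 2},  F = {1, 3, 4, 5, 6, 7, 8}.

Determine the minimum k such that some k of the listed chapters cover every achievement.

2

A and D together: A ∪ D = {1, 2, 3, 4, 5, 6, 7, 8} — every achievement is covered.
No single chapter has all 8 achievements (the largest, D, has 7), so 2 is optimal.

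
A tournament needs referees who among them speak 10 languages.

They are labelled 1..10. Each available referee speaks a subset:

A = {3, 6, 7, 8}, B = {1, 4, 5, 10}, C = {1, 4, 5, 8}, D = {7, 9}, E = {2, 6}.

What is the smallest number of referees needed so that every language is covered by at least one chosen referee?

4

Take {A, B, D, E}. Their union is {1, 2, 3, 4, 5, 6, 7, 8, 9, 10}, which is all 10 languages.
No 3 of the 5 referees cover everything (all 10 combinations miss at least one language), so 4 is optimal.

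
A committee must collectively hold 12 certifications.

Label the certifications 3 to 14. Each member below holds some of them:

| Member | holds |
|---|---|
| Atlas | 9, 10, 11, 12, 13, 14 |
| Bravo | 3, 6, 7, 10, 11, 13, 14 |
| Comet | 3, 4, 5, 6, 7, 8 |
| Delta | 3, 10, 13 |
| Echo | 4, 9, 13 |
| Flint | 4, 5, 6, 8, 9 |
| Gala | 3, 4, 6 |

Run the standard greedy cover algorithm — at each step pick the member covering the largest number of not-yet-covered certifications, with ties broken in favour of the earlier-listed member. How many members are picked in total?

Greedy: pick Bravo (covers 7 new) → pick Flint (covers 4 new) → pick Atlas (covers 1 new). Total picks: 3.
(The true minimum cover uses only 2 members, so greedy is not optimal here.)

3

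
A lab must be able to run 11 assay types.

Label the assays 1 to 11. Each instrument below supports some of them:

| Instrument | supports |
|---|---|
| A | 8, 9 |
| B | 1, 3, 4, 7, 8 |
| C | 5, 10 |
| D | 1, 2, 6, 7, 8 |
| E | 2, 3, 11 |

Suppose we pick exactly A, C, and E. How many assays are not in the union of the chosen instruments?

Union of A, C, E = {2, 3, 5, 8, 9, 10, 11}.
Not covered: 1, 4, 6, 7 — 4 assays.

4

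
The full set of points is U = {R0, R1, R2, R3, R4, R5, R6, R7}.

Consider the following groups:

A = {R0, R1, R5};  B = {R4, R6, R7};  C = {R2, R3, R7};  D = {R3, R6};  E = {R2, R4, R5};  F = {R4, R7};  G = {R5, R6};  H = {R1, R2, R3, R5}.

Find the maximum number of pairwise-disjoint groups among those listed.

3

A, D, F are pairwise disjoint (A={R0,R1,R5}; D={R3,R6}; F={R4,R7}).
Every remaining group overlaps one of these, and no 4 of the listed groups are pairwise disjoint, so 3 is the maximum.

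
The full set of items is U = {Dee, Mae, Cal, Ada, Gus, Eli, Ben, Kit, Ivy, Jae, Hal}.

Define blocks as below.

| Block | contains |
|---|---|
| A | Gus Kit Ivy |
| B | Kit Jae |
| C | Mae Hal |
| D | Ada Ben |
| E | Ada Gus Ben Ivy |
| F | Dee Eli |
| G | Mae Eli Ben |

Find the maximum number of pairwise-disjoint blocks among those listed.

B, C, D, F are pairwise disjoint (B={Kit,Jae}; C={Mae,Hal}; D={Ada,Ben}; F={Dee,Eli}).
Every remaining block overlaps one of these, and no 5 of the listed blocks are pairwise disjoint, so 4 is the maximum.

4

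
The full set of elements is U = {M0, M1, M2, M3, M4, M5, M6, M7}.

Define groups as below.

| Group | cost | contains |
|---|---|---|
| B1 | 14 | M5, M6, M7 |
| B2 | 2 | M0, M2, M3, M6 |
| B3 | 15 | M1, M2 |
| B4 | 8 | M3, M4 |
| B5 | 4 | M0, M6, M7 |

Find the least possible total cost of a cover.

39

B1, B2, B3, B4 together cover every element (B1 ∪ B2 ∪ B3 ∪ B4 = {M0, M1, M2, M3, M4, M5, M6, M7}); total cost 14 + 2 + 15 + 8 = 39.
The greedy pick B2, B5, B4, B1, B3 costs 43; no covering selection beats 39.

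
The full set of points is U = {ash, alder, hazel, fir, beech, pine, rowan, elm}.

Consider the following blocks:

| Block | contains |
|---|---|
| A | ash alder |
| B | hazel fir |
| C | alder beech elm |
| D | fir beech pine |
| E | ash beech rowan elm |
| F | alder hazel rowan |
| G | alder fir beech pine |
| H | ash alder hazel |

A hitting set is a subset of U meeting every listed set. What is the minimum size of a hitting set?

The 3 points {ash, alder, fir} hit every block.
No choice of 2 points meets every block, so 3 is the minimum.

3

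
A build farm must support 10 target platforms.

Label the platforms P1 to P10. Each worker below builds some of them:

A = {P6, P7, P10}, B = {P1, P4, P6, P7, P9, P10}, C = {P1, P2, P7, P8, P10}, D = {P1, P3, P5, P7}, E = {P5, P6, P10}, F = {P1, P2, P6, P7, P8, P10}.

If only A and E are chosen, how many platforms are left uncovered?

6

Union of A, E = {P5, P6, P7, P10}.
Not covered: P1, P2, P3, P4, P8, P9 — 6 platforms.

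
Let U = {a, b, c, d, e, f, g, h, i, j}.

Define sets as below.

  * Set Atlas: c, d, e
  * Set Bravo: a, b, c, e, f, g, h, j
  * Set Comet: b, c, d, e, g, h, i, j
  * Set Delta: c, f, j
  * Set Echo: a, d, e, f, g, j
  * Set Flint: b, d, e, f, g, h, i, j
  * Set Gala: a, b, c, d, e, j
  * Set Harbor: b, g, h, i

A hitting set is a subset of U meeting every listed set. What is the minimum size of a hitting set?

The 2 points {c, g} hit every set.
The sets Delta, Harbor are pairwise disjoint, so any hitting set needs a separate point for each — at least 2. Hence 2 is optimal.

2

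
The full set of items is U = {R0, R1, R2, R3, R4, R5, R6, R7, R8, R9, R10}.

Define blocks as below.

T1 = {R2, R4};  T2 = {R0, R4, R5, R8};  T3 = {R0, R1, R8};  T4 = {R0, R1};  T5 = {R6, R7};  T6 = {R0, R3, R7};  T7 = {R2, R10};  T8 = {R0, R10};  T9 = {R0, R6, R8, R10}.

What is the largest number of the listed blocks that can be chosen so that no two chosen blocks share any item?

3

T2, T5, T7 are pairwise disjoint (T2={R0,R4,R5,R8}; T5={R6,R7}; T7={R2,R10}).
Every remaining block overlaps one of these, and no 4 of the listed blocks are pairwise disjoint, so 3 is the maximum.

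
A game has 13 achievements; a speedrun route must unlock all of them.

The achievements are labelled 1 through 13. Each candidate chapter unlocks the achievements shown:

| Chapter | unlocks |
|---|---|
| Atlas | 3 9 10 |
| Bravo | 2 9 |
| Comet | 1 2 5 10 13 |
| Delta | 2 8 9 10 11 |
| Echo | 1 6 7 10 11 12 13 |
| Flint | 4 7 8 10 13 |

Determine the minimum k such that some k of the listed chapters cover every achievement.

Atlas and Comet and Echo and Flint together: Atlas ∪ Comet ∪ Echo ∪ Flint = {1, 2, 3, 4, 5, 6, 7, 8, 9, 10, 11, 12, 13} — every achievement is covered.
No 3 of the 6 chapters cover everything (all 20 combinations miss at least one achievement), so 4 is optimal.

4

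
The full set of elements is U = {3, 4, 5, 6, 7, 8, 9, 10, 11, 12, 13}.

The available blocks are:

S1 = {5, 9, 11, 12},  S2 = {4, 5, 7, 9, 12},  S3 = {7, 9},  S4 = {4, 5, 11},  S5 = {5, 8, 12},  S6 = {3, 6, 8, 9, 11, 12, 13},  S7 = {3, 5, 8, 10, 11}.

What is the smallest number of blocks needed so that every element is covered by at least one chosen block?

3

S2, S6, and S7 cover everything between them: the union {3, 4, 5, 6, 7, 8, 9, 10, 11, 12, 13} is all of U.
Only S6 contains 6, so S6 is forced; the remaining 4 elements need at least 2 more blocks (each remaining block adds at most 3) — so at least 3 blocks are needed, and 3 is optimal.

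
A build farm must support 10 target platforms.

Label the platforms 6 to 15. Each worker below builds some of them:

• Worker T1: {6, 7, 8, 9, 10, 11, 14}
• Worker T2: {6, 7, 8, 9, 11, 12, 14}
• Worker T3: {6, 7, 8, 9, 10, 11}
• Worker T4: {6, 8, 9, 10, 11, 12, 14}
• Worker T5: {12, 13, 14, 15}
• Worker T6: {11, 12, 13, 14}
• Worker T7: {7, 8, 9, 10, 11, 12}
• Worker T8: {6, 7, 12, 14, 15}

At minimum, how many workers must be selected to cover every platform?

2

T1 and T5 together: T1 ∪ T5 = {6, 7, 8, 9, 10, 11, 12, 13, 14, 15} — every platform is covered.
No single worker has all 10 platforms (the largest, T1, has 7), so 2 is optimal.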